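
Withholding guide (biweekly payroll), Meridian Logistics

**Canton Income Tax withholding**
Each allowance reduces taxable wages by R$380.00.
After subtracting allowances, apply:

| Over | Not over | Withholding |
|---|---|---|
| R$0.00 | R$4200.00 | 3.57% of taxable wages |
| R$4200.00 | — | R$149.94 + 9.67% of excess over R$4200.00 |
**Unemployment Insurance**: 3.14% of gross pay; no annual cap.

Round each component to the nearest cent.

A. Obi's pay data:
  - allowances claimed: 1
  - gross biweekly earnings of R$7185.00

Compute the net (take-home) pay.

R$6557.55

Canton Income Tax: taxable = R$7185.00 − 1×R$380.00 = R$6805.00
  R$149.94 + 9.67% × (R$6805.00 − R$4200.00) = R$149.94 + 9.67% × R$2605.00 = R$401.84
Unemployment Insurance: 3.14% × R$7185.00 = R$225.61
Total withheld: R$401.84 + R$225.61 = R$627.45
Net pay: R$7185.00 − R$627.45 = R$6557.55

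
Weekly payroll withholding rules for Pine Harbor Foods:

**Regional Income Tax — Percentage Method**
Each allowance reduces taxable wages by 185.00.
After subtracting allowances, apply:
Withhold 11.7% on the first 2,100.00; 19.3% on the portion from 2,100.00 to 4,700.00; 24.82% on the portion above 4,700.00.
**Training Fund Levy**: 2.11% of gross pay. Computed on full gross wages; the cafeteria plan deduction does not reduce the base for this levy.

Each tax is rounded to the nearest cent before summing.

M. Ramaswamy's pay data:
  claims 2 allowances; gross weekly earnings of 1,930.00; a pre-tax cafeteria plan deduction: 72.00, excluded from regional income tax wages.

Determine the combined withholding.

Regional Income Tax: taxable = 1,930.00 − 72.00 − 2×185.00 = 1,488.00
  11.7% × 1,488.00 = 174.10
Training Fund Levy: 2.11% × 1,930.00 = 40.72
Total: 174.10 + 40.72 = 214.82

214.82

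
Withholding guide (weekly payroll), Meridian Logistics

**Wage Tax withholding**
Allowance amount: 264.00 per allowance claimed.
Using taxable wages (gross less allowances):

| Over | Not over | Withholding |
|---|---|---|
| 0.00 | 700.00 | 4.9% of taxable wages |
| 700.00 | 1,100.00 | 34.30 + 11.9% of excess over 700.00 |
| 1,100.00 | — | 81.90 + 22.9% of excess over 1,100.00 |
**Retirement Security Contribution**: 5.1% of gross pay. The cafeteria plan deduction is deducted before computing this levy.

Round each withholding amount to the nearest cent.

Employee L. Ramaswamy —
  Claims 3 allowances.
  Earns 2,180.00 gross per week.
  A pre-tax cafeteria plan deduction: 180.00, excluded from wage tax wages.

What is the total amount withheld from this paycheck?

208.63

Wage Tax: taxable = 2,180.00 − 180.00 − 3×264.00 = 1,208.00
  81.90 + 22.9% × (1,208.00 − 1,100.00) = 81.90 + 22.9% × 108.00 = 106.63
Retirement Security Contribution: 5.1% × 2,000.00 = 102.00
Total: 106.63 + 102.00 = 208.63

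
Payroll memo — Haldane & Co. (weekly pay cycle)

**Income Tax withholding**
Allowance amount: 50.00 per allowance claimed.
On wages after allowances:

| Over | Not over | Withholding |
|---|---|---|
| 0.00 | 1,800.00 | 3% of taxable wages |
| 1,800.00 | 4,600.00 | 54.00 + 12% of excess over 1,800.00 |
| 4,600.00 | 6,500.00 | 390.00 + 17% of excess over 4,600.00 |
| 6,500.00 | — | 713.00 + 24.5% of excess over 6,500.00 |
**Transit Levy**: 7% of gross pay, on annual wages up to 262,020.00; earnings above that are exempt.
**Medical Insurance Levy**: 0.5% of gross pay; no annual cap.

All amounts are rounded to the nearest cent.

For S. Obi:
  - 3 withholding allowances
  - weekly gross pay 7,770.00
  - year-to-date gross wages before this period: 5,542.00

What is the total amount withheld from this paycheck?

Income Tax: taxable = 7,770.00 − 3×50.00 = 7,620.00
  713.00 + 24.5% × (7,620.00 − 6,500.00) = 713.00 + 24.5% × 1,120.00 = 987.40
Transit Levy: 7% × 7,770.00 = 543.90
Medical Insurance Levy: 0.5% × 7,770.00 = 38.85
Total: 987.40 + 543.90 + 38.85 = 1,570.15

1,570.15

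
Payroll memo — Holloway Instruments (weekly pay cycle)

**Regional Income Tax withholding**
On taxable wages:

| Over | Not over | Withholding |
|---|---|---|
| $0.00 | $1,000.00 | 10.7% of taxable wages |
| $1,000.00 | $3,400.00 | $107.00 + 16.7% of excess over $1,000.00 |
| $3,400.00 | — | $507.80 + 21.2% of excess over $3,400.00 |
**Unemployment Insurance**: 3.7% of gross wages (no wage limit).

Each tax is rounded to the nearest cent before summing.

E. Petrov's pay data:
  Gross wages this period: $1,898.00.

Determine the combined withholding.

$327.20

Regional Income Tax: taxable = $1,898.00
  $107.00 + 16.7% × ($1,898.00 − $1,000.00) = $107.00 + 16.7% × $898.00 = $256.97
Unemployment Insurance: 3.7% × $1,898.00 = $70.23
Total: $256.97 + $70.23 = $327.20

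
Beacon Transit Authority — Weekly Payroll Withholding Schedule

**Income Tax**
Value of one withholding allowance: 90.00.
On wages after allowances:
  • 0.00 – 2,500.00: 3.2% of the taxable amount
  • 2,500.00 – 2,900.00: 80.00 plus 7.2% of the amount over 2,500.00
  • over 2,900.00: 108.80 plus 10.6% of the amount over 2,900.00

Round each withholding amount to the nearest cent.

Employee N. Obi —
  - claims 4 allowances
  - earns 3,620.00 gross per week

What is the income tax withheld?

146.96

Income Tax: taxable = 3,620.00 − 4×90.00 = 3,260.00
  108.80 + 10.6% × (3,260.00 − 2,900.00) = 108.80 + 10.6% × 360.00 = 146.96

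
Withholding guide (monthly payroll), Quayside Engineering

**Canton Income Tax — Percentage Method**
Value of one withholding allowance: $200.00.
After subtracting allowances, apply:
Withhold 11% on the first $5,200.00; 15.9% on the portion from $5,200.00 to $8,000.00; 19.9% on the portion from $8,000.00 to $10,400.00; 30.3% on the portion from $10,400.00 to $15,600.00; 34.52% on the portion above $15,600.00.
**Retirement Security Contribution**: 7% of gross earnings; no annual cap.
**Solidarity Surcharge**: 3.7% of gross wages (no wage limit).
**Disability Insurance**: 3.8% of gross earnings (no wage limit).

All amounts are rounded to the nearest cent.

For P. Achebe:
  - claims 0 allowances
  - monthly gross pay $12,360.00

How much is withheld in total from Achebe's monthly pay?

$3,880.88

Canton Income Tax: taxable = $12,360.00
  $1,494.80 + 30.3% × ($12,360.00 − $10,400.00) = $1,494.80 + 30.3% × $1,960.00 = $2,088.68
Retirement Security Contribution: 7% × $12,360.00 = $865.20
Solidarity Surcharge: 3.7% × $12,360.00 = $457.32
Disability Insurance: 3.8% × $12,360.00 = $469.68
Total: $2,088.68 + $865.20 + $457.32 + $469.68 = $3,880.88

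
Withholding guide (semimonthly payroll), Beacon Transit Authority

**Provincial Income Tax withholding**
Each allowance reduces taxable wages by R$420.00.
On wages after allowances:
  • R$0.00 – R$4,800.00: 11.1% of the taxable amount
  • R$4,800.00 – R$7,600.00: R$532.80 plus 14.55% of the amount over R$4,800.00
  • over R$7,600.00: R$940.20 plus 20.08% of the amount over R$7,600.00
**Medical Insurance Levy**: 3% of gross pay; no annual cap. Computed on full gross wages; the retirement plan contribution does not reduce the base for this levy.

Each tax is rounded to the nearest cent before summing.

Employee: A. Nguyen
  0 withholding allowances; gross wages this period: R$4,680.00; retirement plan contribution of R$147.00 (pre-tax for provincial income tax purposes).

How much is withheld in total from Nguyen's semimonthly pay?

R$643.56

Provincial Income Tax: taxable = R$4,680.00 − R$147.00 = R$4,533.00
  11.1% × R$4,533.00 = R$503.16
Medical Insurance Levy: 3% × R$4,680.00 = R$140.40
Total: R$503.16 + R$140.40 = R$643.56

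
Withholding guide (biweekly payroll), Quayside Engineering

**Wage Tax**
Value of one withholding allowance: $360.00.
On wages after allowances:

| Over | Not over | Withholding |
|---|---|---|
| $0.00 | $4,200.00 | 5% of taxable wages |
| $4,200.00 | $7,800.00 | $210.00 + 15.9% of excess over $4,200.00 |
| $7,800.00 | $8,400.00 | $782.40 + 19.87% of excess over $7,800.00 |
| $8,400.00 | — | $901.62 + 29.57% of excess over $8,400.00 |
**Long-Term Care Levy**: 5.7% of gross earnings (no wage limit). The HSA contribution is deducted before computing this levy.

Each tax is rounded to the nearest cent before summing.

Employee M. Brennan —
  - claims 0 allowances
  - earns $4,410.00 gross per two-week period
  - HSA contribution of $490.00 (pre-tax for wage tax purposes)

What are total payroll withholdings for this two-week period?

Wage Tax: taxable = $4,410.00 − $490.00 = $3,920.00
  5% × $3,920.00 = $196.00
Long-Term Care Levy: 5.7% × $3,920.00 = $223.44
Total: $196.00 + $223.44 = $419.44

$419.44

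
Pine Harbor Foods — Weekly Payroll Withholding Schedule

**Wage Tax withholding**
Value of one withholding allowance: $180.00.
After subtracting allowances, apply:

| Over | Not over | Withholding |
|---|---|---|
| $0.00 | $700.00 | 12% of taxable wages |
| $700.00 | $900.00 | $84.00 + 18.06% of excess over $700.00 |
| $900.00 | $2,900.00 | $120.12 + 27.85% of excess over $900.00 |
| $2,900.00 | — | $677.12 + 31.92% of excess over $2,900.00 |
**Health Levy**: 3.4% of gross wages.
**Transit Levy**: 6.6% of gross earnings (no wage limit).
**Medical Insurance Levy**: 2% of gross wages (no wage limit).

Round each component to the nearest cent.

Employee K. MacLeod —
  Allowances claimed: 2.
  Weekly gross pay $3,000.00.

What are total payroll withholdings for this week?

$964.71

Wage Tax: taxable = $3,000.00 − 2×$180.00 = $2,640.00
  $120.12 + 27.85% × ($2,640.00 − $900.00) = $120.12 + 27.85% × $1,740.00 = $604.71
Health Levy: 3.4% × $3,000.00 = $102.00
Transit Levy: 6.6% × $3,000.00 = $198.00
Medical Insurance Levy: 2% × $3,000.00 = $60.00
Total: $604.71 + $102.00 + $198.00 + $60.00 = $964.71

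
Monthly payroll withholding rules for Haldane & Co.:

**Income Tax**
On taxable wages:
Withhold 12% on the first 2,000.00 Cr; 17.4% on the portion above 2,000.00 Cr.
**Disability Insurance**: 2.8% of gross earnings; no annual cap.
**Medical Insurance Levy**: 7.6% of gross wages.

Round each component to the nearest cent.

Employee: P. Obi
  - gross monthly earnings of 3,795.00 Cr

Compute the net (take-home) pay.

Income Tax: taxable = 3,795.00 Cr
  240.00 Cr + 17.4% × (3,795.00 Cr − 2,000.00 Cr) = 240.00 Cr + 17.4% × 1,795.00 Cr = 552.33 Cr
Disability Insurance: 2.8% × 3,795.00 Cr = 106.26 Cr
Medical Insurance Levy: 7.6% × 3,795.00 Cr = 288.42 Cr
Total withheld: 552.33 Cr + 106.26 Cr + 288.42 Cr = 947.01 Cr
Net pay: 3,795.00 Cr − 947.01 Cr = 2,847.99 Cr

2,847.99 Cr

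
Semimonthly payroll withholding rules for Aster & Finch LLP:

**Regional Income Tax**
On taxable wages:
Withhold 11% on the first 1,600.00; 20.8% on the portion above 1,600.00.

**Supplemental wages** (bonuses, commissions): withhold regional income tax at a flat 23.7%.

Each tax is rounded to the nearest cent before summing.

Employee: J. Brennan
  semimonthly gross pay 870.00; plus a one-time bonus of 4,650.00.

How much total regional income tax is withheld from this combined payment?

1,197.75

Regional Income Tax: taxable = 870.00
  11% × 870.00 = 95.70
Supplemental (23.7% flat on bonus): 23.7% × 4,650.00 = 1,102.05
Total regional income tax: 95.70 + 1,102.05 = 1,197.75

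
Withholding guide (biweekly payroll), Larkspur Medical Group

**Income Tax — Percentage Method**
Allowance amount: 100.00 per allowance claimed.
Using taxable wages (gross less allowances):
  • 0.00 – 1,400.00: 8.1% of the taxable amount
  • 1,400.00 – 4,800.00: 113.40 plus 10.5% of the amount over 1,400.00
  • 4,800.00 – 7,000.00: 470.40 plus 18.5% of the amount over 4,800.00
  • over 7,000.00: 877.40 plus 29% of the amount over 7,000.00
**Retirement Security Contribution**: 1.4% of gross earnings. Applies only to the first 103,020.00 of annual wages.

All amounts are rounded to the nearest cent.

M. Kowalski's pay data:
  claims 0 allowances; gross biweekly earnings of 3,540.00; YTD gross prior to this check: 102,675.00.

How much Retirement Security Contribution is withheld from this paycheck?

Retirement Security Contribution: cap 103,020.00 − YTD 102,675.00 = 345.00 subject; 1.4% × 345.00 = 4.83

4.83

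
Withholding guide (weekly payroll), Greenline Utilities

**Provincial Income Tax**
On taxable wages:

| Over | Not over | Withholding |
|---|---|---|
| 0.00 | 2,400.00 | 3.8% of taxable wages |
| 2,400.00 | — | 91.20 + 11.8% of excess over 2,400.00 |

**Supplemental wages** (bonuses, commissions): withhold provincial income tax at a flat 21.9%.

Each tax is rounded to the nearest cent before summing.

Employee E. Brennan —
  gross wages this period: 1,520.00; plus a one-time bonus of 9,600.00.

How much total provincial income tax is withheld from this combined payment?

Provincial Income Tax: taxable = 1,520.00
  3.8% × 1,520.00 = 57.76
Supplemental (21.9% flat on bonus): 21.9% × 9,600.00 = 2,102.40
Total provincial income tax: 57.76 + 2,102.40 = 2,160.16

2,160.16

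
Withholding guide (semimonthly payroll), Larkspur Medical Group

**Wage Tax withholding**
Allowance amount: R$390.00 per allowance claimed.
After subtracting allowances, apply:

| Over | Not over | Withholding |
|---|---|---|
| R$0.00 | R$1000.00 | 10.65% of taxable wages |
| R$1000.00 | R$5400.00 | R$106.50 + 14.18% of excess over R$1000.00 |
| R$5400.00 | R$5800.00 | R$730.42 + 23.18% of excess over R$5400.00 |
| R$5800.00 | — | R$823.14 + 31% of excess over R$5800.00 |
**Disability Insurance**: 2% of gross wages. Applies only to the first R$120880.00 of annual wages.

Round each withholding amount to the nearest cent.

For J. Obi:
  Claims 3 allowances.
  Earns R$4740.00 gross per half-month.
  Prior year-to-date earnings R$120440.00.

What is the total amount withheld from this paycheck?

Wage Tax: taxable = R$4740.00 − 3×R$390.00 = R$3570.00
  R$106.50 + 14.18% × (R$3570.00 − R$1000.00) = R$106.50 + 14.18% × R$2570.00 = R$470.93
Disability Insurance: cap R$120880.00 − YTD R$120440.00 = R$440.00 subject; 2% × R$440.00 = R$8.80
Total: R$470.93 + R$8.80 = R$479.73

R$479.73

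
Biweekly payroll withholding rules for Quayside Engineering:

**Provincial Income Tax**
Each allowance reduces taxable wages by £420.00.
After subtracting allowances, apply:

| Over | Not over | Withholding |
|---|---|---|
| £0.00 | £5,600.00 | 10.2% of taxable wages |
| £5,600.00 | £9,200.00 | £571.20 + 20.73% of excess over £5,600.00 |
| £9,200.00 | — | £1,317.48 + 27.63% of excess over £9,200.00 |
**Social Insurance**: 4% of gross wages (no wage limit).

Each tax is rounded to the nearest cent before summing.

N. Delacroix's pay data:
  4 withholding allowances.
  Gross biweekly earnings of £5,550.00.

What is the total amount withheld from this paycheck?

£616.74

Provincial Income Tax: taxable = £5,550.00 − 4×£420.00 = £3,870.00
  10.2% × £3,870.00 = £394.74
Social Insurance: 4% × £5,550.00 = £222.00
Total: £394.74 + £222.00 = £616.74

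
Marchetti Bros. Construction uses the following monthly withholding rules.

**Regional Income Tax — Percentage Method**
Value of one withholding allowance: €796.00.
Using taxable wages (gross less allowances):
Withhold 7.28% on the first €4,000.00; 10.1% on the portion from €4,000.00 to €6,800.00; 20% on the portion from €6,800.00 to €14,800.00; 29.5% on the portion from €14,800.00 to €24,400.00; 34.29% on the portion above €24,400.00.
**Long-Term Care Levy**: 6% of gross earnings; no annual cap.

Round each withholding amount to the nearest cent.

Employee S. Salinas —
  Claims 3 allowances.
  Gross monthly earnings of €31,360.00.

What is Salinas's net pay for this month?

€22,904.66

Regional Income Tax: taxable = €31,360.00 − 3×€796.00 = €28,972.00
  €5,006.00 + 34.29% × (€28,972.00 − €24,400.00) = €5,006.00 + 34.29% × €4,572.00 = €6,573.74
Long-Term Care Levy: 6% × €31,360.00 = €1,881.60
Total withheld: €6,573.74 + €1,881.60 = €8,455.34
Net pay: €31,360.00 − €8,455.34 = €22,904.66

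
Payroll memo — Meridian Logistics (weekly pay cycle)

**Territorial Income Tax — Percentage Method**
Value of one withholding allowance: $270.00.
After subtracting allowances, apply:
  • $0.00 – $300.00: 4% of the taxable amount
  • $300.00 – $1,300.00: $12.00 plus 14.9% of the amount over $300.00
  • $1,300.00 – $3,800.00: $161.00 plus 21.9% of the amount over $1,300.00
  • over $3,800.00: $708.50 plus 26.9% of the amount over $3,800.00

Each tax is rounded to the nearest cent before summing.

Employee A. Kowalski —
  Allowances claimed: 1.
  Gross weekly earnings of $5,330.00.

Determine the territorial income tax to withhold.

Territorial Income Tax: taxable = $5,330.00 − 1×$270.00 = $5,060.00
  $708.50 + 26.9% × ($5,060.00 − $3,800.00) = $708.50 + 26.9% × $1,260.00 = $1,047.44

$1,047.44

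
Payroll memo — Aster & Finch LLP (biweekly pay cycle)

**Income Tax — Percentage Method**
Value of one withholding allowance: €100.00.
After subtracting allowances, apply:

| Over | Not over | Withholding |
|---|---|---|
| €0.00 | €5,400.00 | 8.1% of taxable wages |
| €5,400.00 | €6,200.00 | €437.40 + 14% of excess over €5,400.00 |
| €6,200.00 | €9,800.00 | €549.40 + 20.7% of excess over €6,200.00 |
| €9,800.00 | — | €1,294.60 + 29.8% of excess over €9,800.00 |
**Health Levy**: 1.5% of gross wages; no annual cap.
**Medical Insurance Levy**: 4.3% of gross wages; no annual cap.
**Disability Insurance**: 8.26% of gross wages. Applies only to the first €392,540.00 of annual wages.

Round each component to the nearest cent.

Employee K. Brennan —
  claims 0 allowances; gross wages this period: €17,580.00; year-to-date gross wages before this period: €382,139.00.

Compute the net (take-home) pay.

Income Tax: taxable = €17,580.00
  €1,294.60 + 29.8% × (€17,580.00 − €9,800.00) = €1,294.60 + 29.8% × €7,780.00 = €3,613.04
Health Levy: 1.5% × €17,580.00 = €263.70
Medical Insurance Levy: 4.3% × €17,580.00 = €755.94
Disability Insurance: cap €392,540.00 − YTD €382,139.00 = €10,401.00 subject; 8.26% × €10,401.00 = €859.12
Total withheld: €3,613.04 + €263.70 + €755.94 + €859.12 = €5,491.80
Net pay: €17,580.00 − €5,491.80 = €12,088.20

€12,088.20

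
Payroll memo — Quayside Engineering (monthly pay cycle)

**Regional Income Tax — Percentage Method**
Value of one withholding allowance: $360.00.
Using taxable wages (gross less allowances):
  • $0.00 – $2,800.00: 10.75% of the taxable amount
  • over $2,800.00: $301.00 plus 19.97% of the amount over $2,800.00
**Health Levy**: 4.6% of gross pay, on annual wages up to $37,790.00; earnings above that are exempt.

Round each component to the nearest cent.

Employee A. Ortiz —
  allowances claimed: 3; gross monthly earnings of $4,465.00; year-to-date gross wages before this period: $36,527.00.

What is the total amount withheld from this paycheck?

$475.92

Regional Income Tax: taxable = $4,465.00 − 3×$360.00 = $3,385.00
  $301.00 + 19.97% × ($3,385.00 − $2,800.00) = $301.00 + 19.97% × $585.00 = $417.82
Health Levy: cap $37,790.00 − YTD $36,527.00 = $1,263.00 subject; 4.6% × $1,263.00 = $58.10
Total: $417.82 + $58.10 = $475.92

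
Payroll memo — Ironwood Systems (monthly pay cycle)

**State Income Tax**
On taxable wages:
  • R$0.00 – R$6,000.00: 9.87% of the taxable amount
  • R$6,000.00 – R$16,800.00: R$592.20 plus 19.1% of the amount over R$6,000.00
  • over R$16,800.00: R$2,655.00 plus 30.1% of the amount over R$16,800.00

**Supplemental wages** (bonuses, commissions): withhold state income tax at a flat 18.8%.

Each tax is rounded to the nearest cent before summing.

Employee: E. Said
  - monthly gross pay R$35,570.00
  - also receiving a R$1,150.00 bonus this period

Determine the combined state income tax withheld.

State Income Tax: taxable = R$35,570.00
  R$2,655.00 + 30.1% × (R$35,570.00 − R$16,800.00) = R$2,655.00 + 30.1% × R$18,770.00 = R$8,304.77
Supplemental (18.8% flat on bonus): 18.8% × R$1,150.00 = R$216.20
Total state income tax: R$8,304.77 + R$216.20 = R$8,520.97

R$8,520.97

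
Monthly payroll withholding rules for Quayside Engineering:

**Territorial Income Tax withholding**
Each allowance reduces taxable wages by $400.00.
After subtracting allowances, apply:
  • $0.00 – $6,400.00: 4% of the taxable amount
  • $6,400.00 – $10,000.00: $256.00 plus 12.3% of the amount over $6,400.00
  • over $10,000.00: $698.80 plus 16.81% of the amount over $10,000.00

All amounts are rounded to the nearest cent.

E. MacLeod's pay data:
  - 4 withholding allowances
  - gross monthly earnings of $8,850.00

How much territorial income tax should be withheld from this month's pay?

$360.55

Territorial Income Tax: taxable = $8,850.00 − 4×$400.00 = $7,250.00
  $256.00 + 12.3% × ($7,250.00 − $6,400.00) = $256.00 + 12.3% × $850.00 = $360.55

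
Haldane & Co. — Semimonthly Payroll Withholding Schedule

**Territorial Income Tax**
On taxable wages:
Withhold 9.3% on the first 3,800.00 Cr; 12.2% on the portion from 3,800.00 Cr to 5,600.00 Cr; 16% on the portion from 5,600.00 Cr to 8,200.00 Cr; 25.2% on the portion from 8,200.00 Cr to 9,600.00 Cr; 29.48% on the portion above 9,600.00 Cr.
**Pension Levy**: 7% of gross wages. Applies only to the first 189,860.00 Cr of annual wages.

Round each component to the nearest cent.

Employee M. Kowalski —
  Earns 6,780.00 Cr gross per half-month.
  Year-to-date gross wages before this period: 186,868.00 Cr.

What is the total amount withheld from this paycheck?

Territorial Income Tax: taxable = 6,780.00 Cr
  573.00 Cr + 16% × (6,780.00 Cr − 5,600.00 Cr) = 573.00 Cr + 16% × 1,180.00 Cr = 761.80 Cr
Pension Levy: cap 189,860.00 Cr − YTD 186,868.00 Cr = 2,992.00 Cr subject; 7% × 2,992.00 Cr = 209.44 Cr
Total: 761.80 Cr + 209.44 Cr = 971.24 Cr

971.24 Cr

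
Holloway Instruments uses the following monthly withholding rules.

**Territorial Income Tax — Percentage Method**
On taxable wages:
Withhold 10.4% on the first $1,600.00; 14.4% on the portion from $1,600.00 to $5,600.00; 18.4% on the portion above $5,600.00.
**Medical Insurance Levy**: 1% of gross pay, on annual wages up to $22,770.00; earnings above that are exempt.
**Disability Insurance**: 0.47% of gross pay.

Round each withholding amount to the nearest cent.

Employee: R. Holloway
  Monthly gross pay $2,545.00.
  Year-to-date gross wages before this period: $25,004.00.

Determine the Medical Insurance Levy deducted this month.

$0.00

Medical Insurance Levy: YTD $25,004.00 ≥ cap $22,770.00 → $0.00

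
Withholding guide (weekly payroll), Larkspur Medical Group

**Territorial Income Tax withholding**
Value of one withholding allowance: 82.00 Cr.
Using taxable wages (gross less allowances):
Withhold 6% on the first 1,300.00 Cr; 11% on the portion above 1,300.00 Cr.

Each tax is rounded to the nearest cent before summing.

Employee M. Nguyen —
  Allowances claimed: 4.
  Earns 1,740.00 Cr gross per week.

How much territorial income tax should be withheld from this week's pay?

Territorial Income Tax: taxable = 1,740.00 Cr − 4×82.00 Cr = 1,412.00 Cr
  78.00 Cr + 11% × (1,412.00 Cr − 1,300.00 Cr) = 78.00 Cr + 11% × 112.00 Cr = 90.32 Cr

90.32 Cr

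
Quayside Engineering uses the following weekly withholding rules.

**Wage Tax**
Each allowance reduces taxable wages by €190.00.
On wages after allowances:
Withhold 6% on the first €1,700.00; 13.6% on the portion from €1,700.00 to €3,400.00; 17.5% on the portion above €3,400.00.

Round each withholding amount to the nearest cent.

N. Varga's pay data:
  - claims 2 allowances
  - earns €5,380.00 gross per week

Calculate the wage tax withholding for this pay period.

€613.20

Wage Tax: taxable = €5,380.00 − 2×€190.00 = €5,000.00
  €333.20 + 17.5% × (€5,000.00 − €3,400.00) = €333.20 + 17.5% × €1,600.00 = €613.20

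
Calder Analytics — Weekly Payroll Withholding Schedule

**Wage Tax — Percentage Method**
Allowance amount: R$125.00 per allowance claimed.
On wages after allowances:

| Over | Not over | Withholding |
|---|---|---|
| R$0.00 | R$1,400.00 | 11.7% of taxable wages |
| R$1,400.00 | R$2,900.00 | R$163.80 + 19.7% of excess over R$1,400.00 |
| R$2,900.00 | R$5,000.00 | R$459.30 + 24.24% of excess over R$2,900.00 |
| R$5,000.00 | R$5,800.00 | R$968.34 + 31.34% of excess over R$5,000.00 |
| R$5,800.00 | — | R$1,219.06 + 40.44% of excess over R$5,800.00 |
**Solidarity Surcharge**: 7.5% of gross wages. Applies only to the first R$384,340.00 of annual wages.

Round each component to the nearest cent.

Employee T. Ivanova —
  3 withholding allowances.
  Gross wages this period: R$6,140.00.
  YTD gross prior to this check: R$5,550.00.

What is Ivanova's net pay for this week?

R$4,471.41

Wage Tax: taxable = R$6,140.00 − 3×R$125.00 = R$5,765.00
  R$968.34 + 31.34% × (R$5,765.00 − R$5,000.00) = R$968.34 + 31.34% × R$765.00 = R$1,208.09
Solidarity Surcharge: 7.5% × R$6,140.00 = R$460.50
Total withheld: R$1,208.09 + R$460.50 = R$1,668.59
Net pay: R$6,140.00 − R$1,668.59 = R$4,471.41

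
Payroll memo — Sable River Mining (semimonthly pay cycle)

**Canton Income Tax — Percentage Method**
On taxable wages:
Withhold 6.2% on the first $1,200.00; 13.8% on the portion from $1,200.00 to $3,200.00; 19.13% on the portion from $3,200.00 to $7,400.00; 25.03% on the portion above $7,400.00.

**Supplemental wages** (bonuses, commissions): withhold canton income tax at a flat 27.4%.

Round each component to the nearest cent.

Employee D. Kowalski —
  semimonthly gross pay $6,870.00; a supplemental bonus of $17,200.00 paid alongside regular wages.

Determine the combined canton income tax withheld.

$5,765.27

Canton Income Tax: taxable = $6,870.00
  $350.40 + 19.13% × ($6,870.00 − $3,200.00) = $350.40 + 19.13% × $3,670.00 = $1,052.47
Supplemental (27.4% flat on bonus): 27.4% × $17,200.00 = $4,712.80
Total canton income tax: $1,052.47 + $4,712.80 = $5,765.27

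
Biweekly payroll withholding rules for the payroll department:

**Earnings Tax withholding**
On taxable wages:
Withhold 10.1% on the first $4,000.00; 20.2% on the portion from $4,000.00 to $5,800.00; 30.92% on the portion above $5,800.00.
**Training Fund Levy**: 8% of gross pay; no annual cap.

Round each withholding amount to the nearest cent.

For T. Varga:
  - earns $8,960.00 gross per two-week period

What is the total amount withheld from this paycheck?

$2,461.47

Earnings Tax: taxable = $8,960.00
  $767.60 + 30.92% × ($8,960.00 − $5,800.00) = $767.60 + 30.92% × $3,160.00 = $1,744.67
Training Fund Levy: 8% × $8,960.00 = $716.80
Total: $1,744.67 + $716.80 = $2,461.47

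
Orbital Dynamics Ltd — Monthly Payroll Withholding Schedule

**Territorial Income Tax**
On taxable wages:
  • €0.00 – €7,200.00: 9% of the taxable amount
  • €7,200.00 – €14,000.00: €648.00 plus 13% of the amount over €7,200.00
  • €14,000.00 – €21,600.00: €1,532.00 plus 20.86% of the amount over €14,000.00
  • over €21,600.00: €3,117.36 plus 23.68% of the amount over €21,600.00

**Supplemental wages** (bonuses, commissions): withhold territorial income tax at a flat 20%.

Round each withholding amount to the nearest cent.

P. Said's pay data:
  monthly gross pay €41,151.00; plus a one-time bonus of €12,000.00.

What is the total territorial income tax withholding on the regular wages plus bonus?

Territorial Income Tax: taxable = €41,151.00
  €3,117.36 + 23.68% × (€41,151.00 − €21,600.00) = €3,117.36 + 23.68% × €19,551.00 = €7,747.04
Supplemental (20% flat on bonus): 20% × €12,000.00 = €2,400.00
Total territorial income tax: €7,747.04 + €2,400.00 = €10,147.04

€10,147.04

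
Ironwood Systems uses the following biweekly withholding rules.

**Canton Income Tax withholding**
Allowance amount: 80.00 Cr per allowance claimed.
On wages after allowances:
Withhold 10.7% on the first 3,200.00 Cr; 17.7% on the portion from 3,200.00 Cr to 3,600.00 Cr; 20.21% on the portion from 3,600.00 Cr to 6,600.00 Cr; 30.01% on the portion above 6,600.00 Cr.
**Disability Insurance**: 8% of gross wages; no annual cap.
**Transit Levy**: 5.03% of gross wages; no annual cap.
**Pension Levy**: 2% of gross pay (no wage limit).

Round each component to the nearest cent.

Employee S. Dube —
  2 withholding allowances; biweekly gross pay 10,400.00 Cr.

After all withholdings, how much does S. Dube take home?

6,725.02 Cr

Canton Income Tax: taxable = 10,400.00 Cr − 2×80.00 Cr = 10,240.00 Cr
  1,019.50 Cr + 30.01% × (10,240.00 Cr − 6,600.00 Cr) = 1,019.50 Cr + 30.01% × 3,640.00 Cr = 2,111.86 Cr
Disability Insurance: 8% × 10,400.00 Cr = 832.00 Cr
Transit Levy: 5.03% × 10,400.00 Cr = 523.12 Cr
Pension Levy: 2% × 10,400.00 Cr = 208.00 Cr
Total withheld: 2,111.86 Cr + 832.00 Cr + 523.12 Cr + 208.00 Cr = 3,674.98 Cr
Net pay: 10,400.00 Cr − 3,674.98 Cr = 6,725.02 Cr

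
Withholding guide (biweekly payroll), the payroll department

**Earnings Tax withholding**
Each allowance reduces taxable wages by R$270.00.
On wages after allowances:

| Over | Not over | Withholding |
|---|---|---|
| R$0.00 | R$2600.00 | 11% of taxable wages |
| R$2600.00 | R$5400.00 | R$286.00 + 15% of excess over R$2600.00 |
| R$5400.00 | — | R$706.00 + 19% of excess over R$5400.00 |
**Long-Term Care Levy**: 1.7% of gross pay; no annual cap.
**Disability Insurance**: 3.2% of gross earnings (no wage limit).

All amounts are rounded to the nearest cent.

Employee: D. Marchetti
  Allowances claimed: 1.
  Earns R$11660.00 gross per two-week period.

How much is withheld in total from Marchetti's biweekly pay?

Earnings Tax: taxable = R$11660.00 − 1×R$270.00 = R$11390.00
  R$706.00 + 19% × (R$11390.00 − R$5400.00) = R$706.00 + 19% × R$5990.00 = R$1844.10
Long-Term Care Levy: 1.7% × R$11660.00 = R$198.22
Disability Insurance: 3.2% × R$11660.00 = R$373.12
Total: R$1844.10 + R$198.22 + R$373.12 = R$2415.44

R$2415.44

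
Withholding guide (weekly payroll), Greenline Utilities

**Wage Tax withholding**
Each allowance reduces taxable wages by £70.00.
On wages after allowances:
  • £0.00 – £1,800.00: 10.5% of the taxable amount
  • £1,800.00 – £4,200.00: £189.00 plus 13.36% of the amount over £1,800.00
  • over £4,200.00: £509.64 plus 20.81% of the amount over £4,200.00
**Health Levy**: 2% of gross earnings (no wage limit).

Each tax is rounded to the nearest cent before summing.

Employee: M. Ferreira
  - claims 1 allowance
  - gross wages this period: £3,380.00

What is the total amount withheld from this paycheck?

Wage Tax: taxable = £3,380.00 − 1×£70.00 = £3,310.00
  £189.00 + 13.36% × (£3,310.00 − £1,800.00) = £189.00 + 13.36% × £1,510.00 = £390.74
Health Levy: 2% × £3,380.00 = £67.60
Total: £390.74 + £67.60 = £458.34

£458.34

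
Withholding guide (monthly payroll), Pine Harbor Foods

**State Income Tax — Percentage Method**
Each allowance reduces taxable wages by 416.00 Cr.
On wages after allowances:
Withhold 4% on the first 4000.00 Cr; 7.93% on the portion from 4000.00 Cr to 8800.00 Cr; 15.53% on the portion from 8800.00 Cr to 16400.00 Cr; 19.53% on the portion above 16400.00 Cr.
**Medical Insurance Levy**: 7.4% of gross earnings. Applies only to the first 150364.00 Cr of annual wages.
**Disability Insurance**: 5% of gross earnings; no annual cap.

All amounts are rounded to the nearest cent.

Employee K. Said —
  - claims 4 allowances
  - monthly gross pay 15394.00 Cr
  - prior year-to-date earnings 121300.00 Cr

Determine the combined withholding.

State Income Tax: taxable = 15394.00 Cr − 4×416.00 Cr = 13730.00 Cr
  540.64 Cr + 15.53% × (13730.00 Cr − 8800.00 Cr) = 540.64 Cr + 15.53% × 4930.00 Cr = 1306.27 Cr
Medical Insurance Levy: 7.4% × 15394.00 Cr = 1139.16 Cr
Disability Insurance: 5% × 15394.00 Cr = 769.70 Cr
Total: 1306.27 Cr + 1139.16 Cr + 769.70 Cr = 3215.13 Cr

3215.13 Cr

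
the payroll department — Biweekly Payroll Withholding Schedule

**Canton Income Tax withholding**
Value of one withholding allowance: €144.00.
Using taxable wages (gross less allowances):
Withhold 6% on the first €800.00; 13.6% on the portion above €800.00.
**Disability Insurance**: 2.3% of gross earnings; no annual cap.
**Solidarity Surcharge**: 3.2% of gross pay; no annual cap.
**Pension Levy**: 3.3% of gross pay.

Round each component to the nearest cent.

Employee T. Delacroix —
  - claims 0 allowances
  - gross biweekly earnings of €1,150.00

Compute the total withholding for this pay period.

€196.80

Canton Income Tax: taxable = €1,150.00
  €48.00 + 13.6% × (€1,150.00 − €800.00) = €48.00 + 13.6% × €350.00 = €95.60
Disability Insurance: 2.3% × €1,150.00 = €26.45
Solidarity Surcharge: 3.2% × €1,150.00 = €36.80
Pension Levy: 3.3% × €1,150.00 = €37.95
Total: €95.60 + €26.45 + €36.80 + €37.95 = €196.80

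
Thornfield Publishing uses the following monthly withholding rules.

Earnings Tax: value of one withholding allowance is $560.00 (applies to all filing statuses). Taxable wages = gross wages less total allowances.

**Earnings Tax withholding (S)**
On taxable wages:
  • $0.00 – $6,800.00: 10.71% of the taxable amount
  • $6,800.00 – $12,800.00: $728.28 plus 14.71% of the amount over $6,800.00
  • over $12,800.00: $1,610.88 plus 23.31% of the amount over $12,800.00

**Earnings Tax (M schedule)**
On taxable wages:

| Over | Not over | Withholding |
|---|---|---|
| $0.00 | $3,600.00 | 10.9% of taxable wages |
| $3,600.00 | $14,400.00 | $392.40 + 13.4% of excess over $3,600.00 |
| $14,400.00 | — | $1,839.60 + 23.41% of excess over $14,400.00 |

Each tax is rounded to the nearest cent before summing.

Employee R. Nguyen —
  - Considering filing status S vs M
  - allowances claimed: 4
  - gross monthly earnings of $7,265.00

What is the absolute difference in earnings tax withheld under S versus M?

Earnings Tax (S): taxable = $7,265.00 − 4×$560.00 = $5,025.00
  10.71% × $5,025.00 = $538.18
Earnings Tax (M): taxable = $7,265.00 − 4×$560.00 = $5,025.00
  $392.40 + 13.4% × ($5,025.00 − $3,600.00) = $392.40 + 13.4% × $1,425.00 = $583.35
Difference: |$538.18 − $583.35| = $45.17 (higher under M)

$45.17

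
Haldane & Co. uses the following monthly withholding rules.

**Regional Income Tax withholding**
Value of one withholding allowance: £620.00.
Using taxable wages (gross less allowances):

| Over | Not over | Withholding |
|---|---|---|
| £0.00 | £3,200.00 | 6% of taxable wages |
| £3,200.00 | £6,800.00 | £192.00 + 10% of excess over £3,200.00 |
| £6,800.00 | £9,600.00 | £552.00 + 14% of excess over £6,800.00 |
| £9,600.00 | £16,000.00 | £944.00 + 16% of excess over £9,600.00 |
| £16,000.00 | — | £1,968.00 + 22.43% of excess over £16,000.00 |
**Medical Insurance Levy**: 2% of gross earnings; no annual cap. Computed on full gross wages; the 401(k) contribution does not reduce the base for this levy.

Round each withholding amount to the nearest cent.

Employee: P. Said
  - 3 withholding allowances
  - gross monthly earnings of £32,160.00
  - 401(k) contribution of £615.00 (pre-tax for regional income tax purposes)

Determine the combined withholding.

£5,680.75

Regional Income Tax: taxable = £32,160.00 − £615.00 − 3×£620.00 = £29,685.00
  £1,968.00 + 22.43% × (£29,685.00 − £16,000.00) = £1,968.00 + 22.43% × £13,685.00 = £5,037.55
Medical Insurance Levy: 2% × £32,160.00 = £643.20
Total: £5,037.55 + £643.20 = £5,680.75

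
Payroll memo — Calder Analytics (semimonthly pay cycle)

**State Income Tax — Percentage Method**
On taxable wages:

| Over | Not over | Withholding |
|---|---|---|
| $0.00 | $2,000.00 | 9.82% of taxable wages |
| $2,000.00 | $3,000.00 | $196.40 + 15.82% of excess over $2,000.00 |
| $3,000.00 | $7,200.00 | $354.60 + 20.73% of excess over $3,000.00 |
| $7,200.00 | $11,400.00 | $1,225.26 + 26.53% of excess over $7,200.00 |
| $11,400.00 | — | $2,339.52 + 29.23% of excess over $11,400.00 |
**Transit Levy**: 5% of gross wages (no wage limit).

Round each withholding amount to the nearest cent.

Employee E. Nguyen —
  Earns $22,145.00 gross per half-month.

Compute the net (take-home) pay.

State Income Tax: taxable = $22,145.00
  $2,339.52 + 29.23% × ($22,145.00 − $11,400.00) = $2,339.52 + 29.23% × $10,745.00 = $5,480.28
Transit Levy: 5% × $22,145.00 = $1,107.25
Total withheld: $5,480.28 + $1,107.25 = $6,587.53
Net pay: $22,145.00 − $6,587.53 = $15,557.47

$15,557.47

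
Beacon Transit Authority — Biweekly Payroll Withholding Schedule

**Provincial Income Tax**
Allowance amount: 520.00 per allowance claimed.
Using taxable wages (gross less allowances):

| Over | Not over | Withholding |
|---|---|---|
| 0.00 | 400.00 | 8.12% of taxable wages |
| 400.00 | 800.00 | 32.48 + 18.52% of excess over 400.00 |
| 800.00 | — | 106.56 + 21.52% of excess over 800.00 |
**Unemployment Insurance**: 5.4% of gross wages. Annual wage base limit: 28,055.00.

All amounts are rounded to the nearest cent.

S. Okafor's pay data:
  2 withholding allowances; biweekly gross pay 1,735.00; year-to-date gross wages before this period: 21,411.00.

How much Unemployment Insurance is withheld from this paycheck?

93.69

Unemployment Insurance: 5.4% × 1,735.00 = 93.69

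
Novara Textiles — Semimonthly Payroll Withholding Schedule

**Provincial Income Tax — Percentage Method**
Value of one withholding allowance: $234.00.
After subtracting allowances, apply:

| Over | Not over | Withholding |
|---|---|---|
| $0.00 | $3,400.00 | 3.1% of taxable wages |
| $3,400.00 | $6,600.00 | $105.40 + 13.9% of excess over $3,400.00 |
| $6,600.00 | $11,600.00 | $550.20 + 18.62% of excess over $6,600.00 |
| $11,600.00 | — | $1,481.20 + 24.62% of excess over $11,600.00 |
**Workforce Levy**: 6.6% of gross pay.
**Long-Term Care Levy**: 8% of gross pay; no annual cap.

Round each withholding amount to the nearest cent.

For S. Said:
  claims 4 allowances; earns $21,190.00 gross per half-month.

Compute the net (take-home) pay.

Provincial Income Tax: taxable = $21,190.00 − 4×$234.00 = $20,254.00
  $1,481.20 + 24.62% × ($20,254.00 − $11,600.00) = $1,481.20 + 24.62% × $8,654.00 = $3,611.81
Workforce Levy: 6.6% × $21,190.00 = $1,398.54
Long-Term Care Levy: 8% × $21,190.00 = $1,695.20
Total withheld: $3,611.81 + $1,398.54 + $1,695.20 = $6,705.55
Net pay: $21,190.00 − $6,705.55 = $14,484.45

$14,484.45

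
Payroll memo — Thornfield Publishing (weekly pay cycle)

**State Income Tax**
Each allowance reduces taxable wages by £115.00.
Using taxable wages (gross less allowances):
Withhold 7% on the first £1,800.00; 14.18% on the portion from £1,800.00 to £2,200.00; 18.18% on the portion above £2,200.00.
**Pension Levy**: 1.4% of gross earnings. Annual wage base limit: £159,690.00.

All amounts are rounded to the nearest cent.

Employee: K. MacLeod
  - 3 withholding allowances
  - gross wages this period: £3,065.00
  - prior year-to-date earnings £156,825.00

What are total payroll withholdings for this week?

£317.37

State Income Tax: taxable = £3,065.00 − 3×£115.00 = £2,720.00
  £182.72 + 18.18% × (£2,720.00 − £2,200.00) = £182.72 + 18.18% × £520.00 = £277.26
Pension Levy: cap £159,690.00 − YTD £156,825.00 = £2,865.00 subject; 1.4% × £2,865.00 = £40.11
Total: £277.26 + £40.11 = £317.37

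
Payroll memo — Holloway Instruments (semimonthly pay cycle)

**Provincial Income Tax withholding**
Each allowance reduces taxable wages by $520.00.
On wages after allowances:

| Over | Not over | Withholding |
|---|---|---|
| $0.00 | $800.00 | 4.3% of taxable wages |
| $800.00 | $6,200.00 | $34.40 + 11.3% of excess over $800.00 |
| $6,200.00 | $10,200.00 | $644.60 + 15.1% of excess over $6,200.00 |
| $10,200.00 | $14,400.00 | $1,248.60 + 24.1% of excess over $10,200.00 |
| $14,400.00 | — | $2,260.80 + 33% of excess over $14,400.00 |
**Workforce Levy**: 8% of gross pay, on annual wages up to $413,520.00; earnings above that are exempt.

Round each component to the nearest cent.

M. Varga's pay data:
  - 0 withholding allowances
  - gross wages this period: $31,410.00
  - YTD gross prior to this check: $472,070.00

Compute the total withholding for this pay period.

Provincial Income Tax: taxable = $31,410.00
  $2,260.80 + 33% × ($31,410.00 − $14,400.00) = $2,260.80 + 33% × $17,010.00 = $7,874.10
Workforce Levy: YTD $472,070.00 ≥ cap $413,520.00 → $0.00
Total: $7,874.10 + $0.00 = $7,874.10

$7,874.10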